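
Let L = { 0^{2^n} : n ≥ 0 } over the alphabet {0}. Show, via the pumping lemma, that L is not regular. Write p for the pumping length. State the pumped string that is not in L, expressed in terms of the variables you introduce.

Assume L is regular; let p be its pumping constant.
Take w = 0^{2^p} ∈ L with |w| = 2^p ≥ p.
The pumping lemma gives a decomposition w = xyz where |xy| ≤ p and |y| > 0.
Then y = 0^k for some k with 1 ≤ k ≤ p.
Pump with i = 2: xy^2z = 0^{2^p+k}. Since 1 ≤ k ≤ p < 2^p, we have 2^p < 2^p+k < 2^{p+1}, so 2^p+k is not a power of 2. So xy^2z ∉ L.
Contradiction. Therefore L is not regular.

0^{2^p+k}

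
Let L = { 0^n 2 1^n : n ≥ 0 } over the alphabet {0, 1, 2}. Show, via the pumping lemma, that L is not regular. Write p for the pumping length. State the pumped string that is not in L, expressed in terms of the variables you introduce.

0^{p+k} 2 1^p

Assume L is regular. Let p be the pumping length given by the pumping lemma.
Take w = 0^p 2 1^p ∈ L with |w| = 2p+1 ≥ p.
Write w = xyz as guaranteed by the lemma, with |xy| ≤ p and |y| > 0.
Since the first p symbols of w are all 0's and |xy| ≤ p, y lies entirely in the leading 0-block: y = 0^k for some k with 1 ≤ k ≤ p.
Pump with i = 2: xy^2z = 0^{p+k} 2 1^p, which would require p+k = p. But k ≥ 1, so xy^2z ∉ L.
This is a contradiction; hence L is not regular.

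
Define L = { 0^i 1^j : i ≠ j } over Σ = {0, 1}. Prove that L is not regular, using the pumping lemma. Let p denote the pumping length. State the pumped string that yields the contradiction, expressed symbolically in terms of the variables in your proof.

0^{p+p!} 1^{p+p!}

Assume L is regular. Let p be the pumping length given by the pumping lemma.
Choose w = 0^p 1^{p+p!}. Since p ≠ p+p!, w ∈ L; and |w| ≥ p.
By the pumping lemma, w = xyz with |xy| ≤ p and |y| > 0.
Since the first p symbols of w are all 0's and |xy| ≤ p, y lies entirely in the leading 0-block: y = 0^k for some k with 1 ≤ k ≤ p.
Since 1 ≤ k ≤ p, k divides p!; set t = 1 + p!/k. Then xy^t z has p + (p!/k)·k = p + p! copies of 0. Now the 0-count equals the 1-count, so i ≠ j fails. So xy^t z = 0^{p+p!} 1^{p+p!} ∉ L.
This is a contradiction; hence L is not regular.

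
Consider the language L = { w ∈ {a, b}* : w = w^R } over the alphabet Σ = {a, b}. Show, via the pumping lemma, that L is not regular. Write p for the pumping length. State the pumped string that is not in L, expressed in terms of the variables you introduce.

Toward a contradiction, assume L is regular with pumping length p.
Take w = a^p b a^p, a palindrome of length 2p+1 ≥ p.
Write w = xyz as guaranteed by the lemma, with |xy| ≤ p and |y| > 0.
The first p characters of w are a's, so xy (and hence y) consists only of a's. Write y = a^k, 1 ≤ k ≤ p.
Pump with i = 2: xy^2z = a^{p+k} b a^p. Its reverse is a^p b a^{p+k}, which differs from xy^2z since k ≥ 1. So xy^2z is not a palindrome and xy^2z ∉ L.
This is a contradiction; hence L is not regular.

a^{p+k} b a^p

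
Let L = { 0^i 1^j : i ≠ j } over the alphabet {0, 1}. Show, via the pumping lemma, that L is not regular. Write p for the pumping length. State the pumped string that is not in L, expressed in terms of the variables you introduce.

Assume L is regular; let p be its pumping constant.
Choose w = 0^p 1^{p+p!}. Since p ≠ p+p!, w ∈ L; and |w| ≥ p.
Write w = xyz as guaranteed by the lemma, with |xy| ≤ p and |y| ≥ 1.
Since the first p symbols of w are all 0's and |xy| ≤ p, y lies entirely in the leading 0-block: y = 0^k for some k with 1 ≤ k ≤ p.
Since 1 ≤ k ≤ p, k divides p!; set t = 1 + p!/k. Then xy^t z has p + (p!/k)·k = p + p! copies of 0. Now the 0-count equals the 1-count, so i ≠ j fails. So xy^t z = 0^{p+p!} 1^{p+p!} ∉ L.
This is a contradiction; hence L is not regular.

0^{p+p!} 1^{p+p!}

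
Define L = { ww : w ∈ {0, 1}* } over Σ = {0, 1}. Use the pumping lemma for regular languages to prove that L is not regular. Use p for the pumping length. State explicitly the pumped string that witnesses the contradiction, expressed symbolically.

Assume L is regular. Let p be the pumping length given by the pumping lemma.
Take w = 0^p 1^p 0^p 1^p = uu where u = 0^p1^p; then w ∈ L and |w| = 4p ≥ p.
Write w = xyz as guaranteed by the lemma, with |xy| ≤ p and y is nonempty.
Because |xy| ≤ p and w begins with p copies of 0, we have y = 0^k with 1 ≤ k ≤ p.
Pump with i = 2: xy^2z = 0^{p+k} 1^p 0^p 1^p, of length 4p+k. Suppose this equals vv. The string starts with 0 and ends with 1, so v does too; thus the boundary between the two copies of v is a 1→0 transition. There is exactly one such transition, at position 2p+k, so |v| = 2p+k and |vv| = 4p+2k ≠ 4p+k since k ≥ 1. So xy^2z ∉ L.
Contradiction. Therefore L is not regular.

0^{p+k} 1^p 0^p 1^p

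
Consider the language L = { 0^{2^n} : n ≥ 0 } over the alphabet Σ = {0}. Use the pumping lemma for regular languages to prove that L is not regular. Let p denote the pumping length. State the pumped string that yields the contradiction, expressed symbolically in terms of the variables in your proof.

Assume L is regular. Let p be the pumping length given by the pumping lemma.
Take w = 0^{2^p} ∈ L with |w| = 2^p ≥ p.
Write w = xyz as guaranteed by the lemma, with |xy| ≤ p and y is nonempty.
Then y = 0^k for some k with 1 ≤ k ≤ p.
Pump with i = 2: xy^2z = 0^{2^p+k}. Since 1 ≤ k ≤ p < 2^p, we have 2^p < 2^p+k < 2^{p+1}, so 2^p+k is not a power of 2. So xy^2z ∉ L.
This is a contradiction; hence L is not regular.

0^{2^p+k}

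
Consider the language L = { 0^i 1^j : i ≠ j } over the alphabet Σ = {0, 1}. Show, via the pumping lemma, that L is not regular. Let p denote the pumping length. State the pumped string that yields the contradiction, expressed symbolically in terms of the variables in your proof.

Suppose for contradiction that L is regular, and let p be the pumping length.
Choose w = 0^p 1^{p+p!}. Since p ≠ p+p!, w ∈ L; and |w| ≥ p.
The pumping lemma gives a decomposition w = xyz where |xy| ≤ p and y is nonempty.
The first p characters of w are 0's, so xy (and hence y) consists only of 0's. Write y = 0^k, 1 ≤ k ≤ p.
Since 1 ≤ k ≤ p, k divides p!; set t = 1 + p!/k. Then xy^t z has p + (p!/k)·k = p + p! copies of 0. Now the 0-count equals the 1-count, so i ≠ j fails. So xy^t z = 0^{p+p!} 1^{p+p!} ∉ L.
This is a contradiction; hence L is not regular.

0^{p+p!} 1^{p+p!}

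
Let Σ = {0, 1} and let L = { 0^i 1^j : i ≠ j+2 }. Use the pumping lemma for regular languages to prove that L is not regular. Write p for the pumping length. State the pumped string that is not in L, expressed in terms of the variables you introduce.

0^{p+p!} 1^{p+p!-2}

Assume L is regular. Let p be the pumping length given by the pumping lemma.
Choose w = 0^p 1^{p+p!-2}. Since p ≠ (p+p!-2)+2 = p+p!, w ∈ L; and |w| ≥ p.
Write w = xyz as guaranteed by the lemma, with |xy| ≤ p and |y| > 0.
Because |xy| ≤ p and w begins with p copies of 0, we have y = 0^k with 1 ≤ k ≤ p.
Since 1 ≤ k ≤ p, k divides p!; set t = 1 + p!/k. Then xy^t z has p + (p!/k)·k = p + p! copies of 0. Now the 0-count is p+p! and (1-count)+2 = (p+p!-2)+2 = p+p!, so i ≠ j+2 fails. So xy^t z = 0^{p+p!} 1^{p+p!-2} ∉ L.
This contradicts the pumping lemma, so L is not regular.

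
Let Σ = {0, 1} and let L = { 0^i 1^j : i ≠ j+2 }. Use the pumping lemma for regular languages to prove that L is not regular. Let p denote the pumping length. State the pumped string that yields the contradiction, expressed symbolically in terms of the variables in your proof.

0^{p+p!} 1^{p+p!-2}

Assume L is regular. Let p be the pumping length given by the pumping lemma.
Choose w = 0^p 1^{p+p!-2}. Since p ≠ (p+p!-2)+2 = p+p!, w ∈ L; and |w| ≥ p.
The pumping lemma gives a decomposition w = xyz where |xy| ≤ p and y is nonempty.
Because |xy| ≤ p and w begins with p copies of 0, we have y = 0^k with 1 ≤ k ≤ p.
Since 1 ≤ k ≤ p, k divides p!; set t = 1 + p!/k. Then xy^t z has p + (p!/k)·k = p + p! copies of 0. Now the 0-count is p+p! and (1-count)+2 = (p+p!-2)+2 = p+p!, so i ≠ j+2 fails. So xy^t z = 0^{p+p!} 1^{p+p!-2} ∉ L.
Contradiction. Therefore L is not regular.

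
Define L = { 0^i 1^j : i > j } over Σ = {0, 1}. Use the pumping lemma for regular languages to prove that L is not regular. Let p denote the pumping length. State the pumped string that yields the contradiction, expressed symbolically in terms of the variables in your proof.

0^{p+1-k} 1^p

Assume L is regular; let p be its pumping constant.
Choose w = 0^{p+1} 1^p ∈ L, with |w| = 2p+1 ≥ p.
Write w = xyz as guaranteed by the lemma, with |xy| ≤ p and y is nonempty.
Because |xy| ≤ p and w begins with p copies of 0, we have y = 0^k with 1 ≤ k ≤ p.
Consider xy^0z = xz = 0^{p+1-k} 1^p. Since k ≥ 1, the 0-count p+1-k is at most p, so i > j fails; thus xz ∉ L.
Contradiction. Therefore L is not regular.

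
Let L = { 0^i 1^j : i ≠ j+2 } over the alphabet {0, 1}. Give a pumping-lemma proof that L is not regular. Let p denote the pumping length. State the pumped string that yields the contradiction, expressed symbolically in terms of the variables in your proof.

0^{p+p!} 1^{p+p!-2}

Toward a contradiction, assume L is regular with pumping length p.
Choose w = 0^p 1^{p+p!-2}. Since p ≠ (p+p!-2)+2 = p+p!, w ∈ L; and |w| ≥ p.
By the pumping lemma, w = xyz with |xy| ≤ p and y is nonempty.
The first p characters of w are 0's, so xy (and hence y) consists only of 0's. Write y = 0^k, 1 ≤ k ≤ p.
Since 1 ≤ k ≤ p, k divides p!; set t = 1 + p!/k. Then xy^t z has p + (p!/k)·k = p + p! copies of 0. Now the 0-count is p+p! and (1-count)+2 = (p+p!-2)+2 = p+p!, so i ≠ j+2 fails. So xy^t z = 0^{p+p!} 1^{p+p!-2} ∉ L.
This is a contradiction; hence L is not regular.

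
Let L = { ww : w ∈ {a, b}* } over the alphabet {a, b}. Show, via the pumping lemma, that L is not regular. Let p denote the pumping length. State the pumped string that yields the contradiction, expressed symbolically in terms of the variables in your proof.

a^{p+k} b^p a^p b^p

Assume L is regular. Let p be the pumping length given by the pumping lemma.
Take w = a^p b^p a^p b^p = uu where u = a^pb^p; then w ∈ L and |w| = 4p ≥ p.
By the pumping lemma, w = xyz with |xy| ≤ p and |y| > 0.
The first p characters of w are a's, so xy (and hence y) consists only of a's. Write y = a^k, 1 ≤ k ≤ p.
Pump with i = 2: xy^2z = a^{p+k} b^p a^p b^p, of length 4p+k. Suppose this equals vv. The string starts with a and ends with b, so v does too; thus the boundary between the two copies of v is a b→a transition. There is exactly one such transition, at position 2p+k, so |v| = 2p+k and |vv| = 4p+2k ≠ 4p+k since k ≥ 1. So xy^2z ∉ L.
This is a contradiction; hence L is not regular.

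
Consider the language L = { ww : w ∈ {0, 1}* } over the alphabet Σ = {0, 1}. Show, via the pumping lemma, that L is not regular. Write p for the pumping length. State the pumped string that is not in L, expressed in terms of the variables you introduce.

0^{p+k} 1^p 0^p 1^p

Assume L is regular. Let p be the pumping length given by the pumping lemma.
Take w = 0^p 1^p 0^p 1^p = uu where u = 0^p1^p; then w ∈ L and |w| = 4p ≥ p.
The pumping lemma gives a decomposition w = xyz where |xy| ≤ p and |y| > 0.
Since the first p symbols of w are all 0's and |xy| ≤ p, y lies entirely in the leading 0-block: y = 0^k for some k with 1 ≤ k ≤ p.
Pump with i = 2: xy^2z = 0^{p+k} 1^p 0^p 1^p, of length 4p+k. Suppose this equals vv. The string starts with 0 and ends with 1, so v does too; thus the boundary between the two copies of v is a 1→0 transition. There is exactly one such transition, at position 2p+k, so |v| = 2p+k and |vv| = 4p+2k ≠ 4p+k since k ≥ 1. So xy^2z ∉ L.
Contradiction. Therefore L is not regular.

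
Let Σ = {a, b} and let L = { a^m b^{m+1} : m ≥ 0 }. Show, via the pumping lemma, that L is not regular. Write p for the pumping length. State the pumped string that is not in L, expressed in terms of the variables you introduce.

Assume L is regular; let p be its pumping constant.
Let w = a^p b^{p+1} ∈ L; note |w| = 2p+1 ≥ p.
By the pumping lemma, w = xyz with |xy| ≤ p and y is nonempty.
Since the first p symbols of w are all a's and |xy| ≤ p, y lies entirely in the leading a-block: y = a^k for some k with 1 ≤ k ≤ p.
Pump with i = 2: xy^2z = a^{p+k} b^{p+1}. For this to lie in L we would need p+1 = (p+k)+1, which forces k = 0. But k ≥ 1, so xy^2z ∉ L.
Contradiction. Therefore L is not regular.

a^{p+k} b^{p+1}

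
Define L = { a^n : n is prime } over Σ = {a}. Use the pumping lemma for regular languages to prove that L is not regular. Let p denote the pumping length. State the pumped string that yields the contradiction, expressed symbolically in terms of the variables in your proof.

a^{q(1+k)}

Suppose for contradiction that L is regular, and let p be the pumping length.
Let q be a prime with q ≥ p+2 (infinitely many primes exist), and take w = a^q ∈ L with |w| = q ≥ p.
The pumping lemma gives a decomposition w = xyz where |xy| ≤ p and |y| ≥ 1.
Then y = a^k for some k with 1 ≤ k ≤ p.
Since 1 ≤ k ≤ p, |xz| = q-k. Pump with i = q+1: |xy^{q+1}z| = (q-k)+(q+1)k = q+qk = q(1+k), which is composite (both factors ≥ 2). So xy^{q+1}z = a^{q(1+k)} ∉ L.
Contradiction. Therefore L is not regular.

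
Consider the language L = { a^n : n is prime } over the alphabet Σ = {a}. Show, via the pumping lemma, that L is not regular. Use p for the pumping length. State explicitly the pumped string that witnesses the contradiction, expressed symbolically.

Assume L is regular; let p be its pumping constant.
Let q be a prime with q ≥ p+2 (infinitely many primes exist), and take w = a^q ∈ L with |w| = q ≥ p.
Write w = xyz as guaranteed by the lemma, with |xy| ≤ p and |y| > 0.
Then y = a^k for some k with 1 ≤ k ≤ p.
Since 1 ≤ k ≤ p, |xz| = q-k. Pump with i = q+1: |xy^{q+1}z| = (q-k)+(q+1)k = q+qk = q(1+k), which is composite (both factors ≥ 2). So xy^{q+1}z = a^{q(1+k)} ∉ L.
Contradiction. Therefore L is not regular.

a^{q(1+k)}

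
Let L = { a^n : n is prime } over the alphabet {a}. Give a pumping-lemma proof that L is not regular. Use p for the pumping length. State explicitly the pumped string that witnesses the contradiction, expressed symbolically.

Suppose for contradiction that L is regular, and let p be the pumping length.
Let q be a prime with q ≥ p+2 (infinitely many primes exist), and take w = a^q ∈ L with |w| = q ≥ p.
Write w = xyz as guaranteed by the lemma, with |xy| ≤ p and |y| > 0.
Then y = a^k for some k with 1 ≤ k ≤ p.
Since 1 ≤ k ≤ p, |xz| = q-k. Pump with i = q+1: |xy^{q+1}z| = (q-k)+(q+1)k = q+qk = q(1+k), which is composite (both factors ≥ 2). So xy^{q+1}z = a^{q(1+k)} ∉ L.
Contradiction. Therefore L is not regular.

a^{q(1+k)}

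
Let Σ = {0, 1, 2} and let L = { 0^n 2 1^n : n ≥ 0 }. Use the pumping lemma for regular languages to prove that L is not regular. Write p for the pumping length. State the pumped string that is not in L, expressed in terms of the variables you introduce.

Assume L is regular; let p be its pumping constant.
Take w = 0^p 2 1^p ∈ L with |w| = 2p+1 ≥ p.
By the pumping lemma, w = xyz with |xy| ≤ p and y is nonempty.
Since the first p symbols of w are all 0's and |xy| ≤ p, y lies entirely in the leading 0-block: y = 0^k for some k with 1 ≤ k ≤ p.
Pump with i = 2: xy^2z = 0^{p+k} 2 1^p, which would require p+k = p. But k ≥ 1, so xy^2z ∉ L.
This is a contradiction; hence L is not regular.

0^{p+k} 2 1^p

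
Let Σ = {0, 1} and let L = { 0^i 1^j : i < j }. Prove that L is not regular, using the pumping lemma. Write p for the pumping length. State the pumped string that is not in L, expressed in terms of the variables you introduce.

0^{p+k} 1^{p+1}

Assume L is regular; let p be its pumping constant.
Choose w = 0^p 1^{p+1} ∈ L, with |w| = 2p+1 ≥ p.
By the pumping lemma, w = xyz with |xy| ≤ p and y is nonempty.
Since the first p symbols of w are all 0's and |xy| ≤ p, y lies entirely in the leading 0-block: y = 0^k for some k with 1 ≤ k ≤ p.
Consider xy^2z = 0^{p+k} 1^{p+1}. Since k ≥ 1, the 0-count p+k is at least p+1, so i < j fails; thus xy^2z ∉ L.
This is a contradiction; hence L is not regular.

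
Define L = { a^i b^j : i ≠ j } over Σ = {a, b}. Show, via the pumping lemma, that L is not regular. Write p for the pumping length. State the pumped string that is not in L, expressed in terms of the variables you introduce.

a^{p+p!} b^{p+p!}

Assume L is regular; let p be its pumping constant.
Choose w = a^p b^{p+p!}. Since p ≠ p+p!, w ∈ L; and |w| ≥ p.
By the pumping lemma, w = xyz with |xy| ≤ p and |y| ≥ 1.
The first p characters of w are a's, so xy (and hence y) consists only of a's. Write y = a^k, 1 ≤ k ≤ p.
Since 1 ≤ k ≤ p, k divides p!; set t = 1 + p!/k. Then xy^t z has p + (p!/k)·k = p + p! copies of a. Now the a-count equals the b-count, so i ≠ j fails. So xy^t z = a^{p+p!} b^{p+p!} ∉ L.
This is a contradiction; hence L is not regular.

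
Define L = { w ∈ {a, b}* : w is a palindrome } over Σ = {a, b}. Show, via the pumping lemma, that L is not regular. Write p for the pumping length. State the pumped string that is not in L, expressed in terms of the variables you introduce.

a^{p+k} b a^p

Assume L is regular. Let p be the pumping length given by the pumping lemma.
Take w = a^p b a^p, a palindrome of length 2p+1 ≥ p.
The pumping lemma gives a decomposition w = xyz where |xy| ≤ p and |y| > 0.
Since the first p symbols of w are all a's and |xy| ≤ p, y lies entirely in the leading a-block: y = a^k for some k with 1 ≤ k ≤ p.
Pump with i = 2: xy^2z = a^{p+k} b a^p. Its reverse is a^p b a^{p+k}, which differs from xy^2z since k ≥ 1. So xy^2z is not a palindrome and xy^2z ∉ L.
This is a contradiction; hence L is not regular.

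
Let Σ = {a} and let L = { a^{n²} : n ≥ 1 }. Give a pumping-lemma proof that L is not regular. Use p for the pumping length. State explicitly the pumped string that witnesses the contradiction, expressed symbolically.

Assume L is regular; let p be its pumping constant.
Take w = a^{p²} ∈ L with |w| = p² ≥ p.
The pumping lemma gives a decomposition w = xyz where |xy| ≤ p and |y| > 0.
Then y = a^k for some k with 1 ≤ k ≤ p.
Pump with i = 2: xy^2z = a^{p²+k}. Since 1 ≤ k ≤ p, p² < p²+k ≤ p²+p < (p+1)², so p²+k lies strictly between consecutive squares and is not a perfect square. So xy^2z ∉ L.
This is a contradiction; hence L is not regular.

a^{p²+k}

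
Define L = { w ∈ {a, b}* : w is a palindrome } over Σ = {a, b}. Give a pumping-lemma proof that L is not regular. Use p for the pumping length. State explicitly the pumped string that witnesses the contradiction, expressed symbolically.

a^{p+k} b a^p

Assume L is regular; let p be its pumping constant.
Take w = a^p b a^p, a palindrome of length 2p+1 ≥ p.
Write w = xyz as guaranteed by the lemma, with |xy| ≤ p and |y| ≥ 1.
Because |xy| ≤ p and w begins with p copies of a, we have y = a^k with 1 ≤ k ≤ p.
Pump with i = 2: xy^2z = a^{p+k} b a^p. Its reverse is a^p b a^{p+k}, which differs from xy^2z since k ≥ 1. So xy^2z is not a palindrome and xy^2z ∉ L.
This contradicts the pumping lemma, so L is not regular.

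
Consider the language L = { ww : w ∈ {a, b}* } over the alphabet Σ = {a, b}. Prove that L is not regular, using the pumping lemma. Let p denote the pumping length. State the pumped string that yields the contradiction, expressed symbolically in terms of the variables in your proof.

a^{p+k} b^p a^p b^p

Suppose for contradiction that L is regular, and let p be the pumping length.
Take w = a^p b^p a^p b^p = uu where u = a^pb^p; then w ∈ L and |w| = 4p ≥ p.
By the pumping lemma, w = xyz with |xy| ≤ p and |y| > 0.
The first p characters of w are a's, so xy (and hence y) consists only of a's. Write y = a^k, 1 ≤ k ≤ p.
Pump with i = 2: xy^2z = a^{p+k} b^p a^p b^p, of length 4p+k. Suppose this equals vv. The string starts with a and ends with b, so v does too; thus the boundary between the two copies of v is a b→a transition. There is exactly one such transition, at position 2p+k, so |v| = 2p+k and |vv| = 4p+2k ≠ 4p+k since k ≥ 1. So xy^2z ∉ L.
This is a contradiction; hence L is not regular.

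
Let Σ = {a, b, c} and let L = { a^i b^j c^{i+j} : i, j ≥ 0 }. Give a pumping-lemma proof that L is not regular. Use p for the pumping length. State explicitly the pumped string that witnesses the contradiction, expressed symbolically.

a^{p+k} b^p c^{2p}

Assume L is regular; let p be its pumping constant.
Take w = a^p b^p c^{2p} ∈ L (with i=j=p, i+j=2p), |w| = 4p ≥ p.
By the pumping lemma, w = xyz with |xy| ≤ p and |y| ≥ 1.
Because |xy| ≤ p and w begins with p copies of a, we have y = a^k with 1 ≤ k ≤ p.
Consider xy^2z = a^{p+k} b^p c^{2p}. Now the a- and b-counts sum to 2p+k, but the c-count is 2p ≠ 2p+k. So xy^2z ∉ L.
This is a contradiction; hence L is not regular.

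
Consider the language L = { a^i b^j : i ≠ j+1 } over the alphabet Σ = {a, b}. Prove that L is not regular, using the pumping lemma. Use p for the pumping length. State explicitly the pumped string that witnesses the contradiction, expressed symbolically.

Suppose for contradiction that L is regular, and let p be the pumping length.
Choose w = a^p b^{p+p!-1}. Since p ≠ (p+p!-1)+1 = p+p!, w ∈ L; and |w| ≥ p.
By the pumping lemma, w = xyz with |xy| ≤ p and |y| ≥ 1.
Because |xy| ≤ p and w begins with p copies of a, we have y = a^k with 1 ≤ k ≤ p.
Since 1 ≤ k ≤ p, k divides p!; set t = 1 + p!/k. Then xy^t z has p + (p!/k)·k = p + p! copies of a. Now the a-count is p+p! and (b-count)+1 = (p+p!-1)+1 = p+p!, so i ≠ j+1 fails. So xy^t z = a^{p+p!} b^{p+p!-1} ∉ L.
This is a contradiction; hence L is not regular.

a^{p+p!} b^{p+p!-1}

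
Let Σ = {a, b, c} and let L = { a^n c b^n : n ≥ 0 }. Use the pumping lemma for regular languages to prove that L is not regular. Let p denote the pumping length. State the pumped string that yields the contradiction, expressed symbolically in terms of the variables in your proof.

Assume L is regular; let p be its pumping constant.
Take w = a^p c b^p ∈ L with |w| = 2p+1 ≥ p.
Write w = xyz as guaranteed by the lemma, with |xy| ≤ p and |y| > 0.
The first p characters of w are a's, so xy (and hence y) consists only of a's. Write y = a^k, 1 ≤ k ≤ p.
Pump with i = 2: xy^2z = a^{p+k} c b^p, which would require p+k = p. But k ≥ 1, so xy^2z ∉ L.
Contradiction. Therefore L is not regular.

a^{p+k} c b^p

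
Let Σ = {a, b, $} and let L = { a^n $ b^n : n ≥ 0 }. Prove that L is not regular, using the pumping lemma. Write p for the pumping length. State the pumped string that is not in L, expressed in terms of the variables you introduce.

a^{p+k} $ b^p

Assume L is regular. Let p be the pumping length given by the pumping lemma.
Take w = a^p $ b^p ∈ L with |w| = 2p+1 ≥ p.
By the pumping lemma, w = xyz with |xy| ≤ p and y is nonempty.
The first p characters of w are a's, so xy (and hence y) consists only of a's. Write y = a^k, 1 ≤ k ≤ p.
Pump with i = 2: xy^2z = a^{p+k} $ b^p, which would require p+k = p. But k ≥ 1, so xy^2z ∉ L.
This contradicts the pumping lemma, so L is not regular.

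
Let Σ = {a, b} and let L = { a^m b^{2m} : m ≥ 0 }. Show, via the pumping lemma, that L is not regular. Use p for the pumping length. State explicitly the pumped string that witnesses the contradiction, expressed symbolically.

Assume L is regular; let p be its pumping constant.
Take w = a^p b^{2p}. Then w ∈ L and |w| = 3p ≥ p.
By the pumping lemma, w = xyz with |xy| ≤ p and |y| > 0.
Since the first p symbols of w are all a's and |xy| ≤ p, y lies entirely in the leading a-block: y = a^k for some k with 1 ≤ k ≤ p.
Pump with i = 2: xy^2z = a^{p+k} b^{2p}. For this to lie in L we would need 2p = 2(p+k), which forces k = 0. But k ≥ 1, so xy^2z ∉ L.
This is a contradiction; hence L is not regular.

a^{p+k} b^{2p}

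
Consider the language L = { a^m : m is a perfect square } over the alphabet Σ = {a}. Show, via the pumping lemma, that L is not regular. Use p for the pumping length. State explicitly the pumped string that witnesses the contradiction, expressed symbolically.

Toward a contradiction, assume L is regular with pumping length p.
Take w = a^{p²} ∈ L with |w| = p² ≥ p.
The pumping lemma gives a decomposition w = xyz where |xy| ≤ p and |y| ≥ 1.
Then y = a^k for some k with 1 ≤ k ≤ p.
Pump with i = 2: xy^2z = a^{p²+k}. Since 1 ≤ k ≤ p, p² < p²+k ≤ p²+p < (p+1)², so p²+k lies strictly between consecutive squares and is not a perfect square. So xy^2z ∉ L.
This is a contradiction; hence L is not regular.

a^{p²+k}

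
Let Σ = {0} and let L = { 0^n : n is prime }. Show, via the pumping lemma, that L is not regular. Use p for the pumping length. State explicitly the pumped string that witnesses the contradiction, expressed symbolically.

Suppose for contradiction that L is regular, and let p be the pumping length.
Let q be a prime with q ≥ p+2 (infinitely many primes exist), and take w = 0^q ∈ L with |w| = q ≥ p.
The pumping lemma gives a decomposition w = xyz where |xy| ≤ p and y is nonempty.
Then y = 0^k for some k with 1 ≤ k ≤ p.
Since 1 ≤ k ≤ p, |xz| = q-k. Pump with i = q+1: |xy^{q+1}z| = (q-k)+(q+1)k = q+qk = q(1+k), which is composite (both factors ≥ 2). So xy^{q+1}z = 0^{q(1+k)} ∉ L.
This is a contradiction; hence L is not regular.

0^{q(1+k)}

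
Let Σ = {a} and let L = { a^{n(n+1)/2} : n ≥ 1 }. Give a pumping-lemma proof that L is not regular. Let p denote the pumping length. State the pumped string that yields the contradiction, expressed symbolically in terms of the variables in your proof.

Toward a contradiction, assume L is regular with pumping length p.
Take w = a^{p(p+1)/2} ∈ L with |w| = p(p+1)/2 ≥ p.
The pumping lemma gives a decomposition w = xyz where |xy| ≤ p and |y| > 0.
Then y = a^k for some k with 1 ≤ k ≤ p.
Pump with i = 2: xy^2z = a^{p(p+1)/2+k}. Since 1 ≤ k ≤ p, p(p+1)/2 < p(p+1)/2+k ≤ p(p+1)/2+p < (p+1)(p+2)/2, so p(p+1)/2+k is strictly between consecutive triangular numbers. So xy^2z ∉ L.
This is a contradiction; hence L is not regular.

a^{p(p+1)/2+k}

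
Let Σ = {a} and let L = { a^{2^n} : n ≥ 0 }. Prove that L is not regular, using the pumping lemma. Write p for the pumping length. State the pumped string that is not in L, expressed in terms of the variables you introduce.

a^{2^p+k}

Assume L is regular; let p be its pumping constant.
Take w = a^{2^p} ∈ L with |w| = 2^p ≥ p.
Write w = xyz as guaranteed by the lemma, with |xy| ≤ p and y is nonempty.
Then y = a^k for some k with 1 ≤ k ≤ p.
Pump with i = 2: xy^2z = a^{2^p+k}. Since 1 ≤ k ≤ p < 2^p, we have 2^p < 2^p+k < 2^{p+1}, so 2^p+k is not a power of 2. So xy^2z ∉ L.
Contradiction. Therefore L is not regular.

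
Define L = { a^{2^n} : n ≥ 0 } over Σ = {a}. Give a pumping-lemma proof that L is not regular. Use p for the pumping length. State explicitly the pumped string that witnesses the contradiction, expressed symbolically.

a^{2^p+k}

Toward a contradiction, assume L is regular with pumping length p.
Take w = a^{2^p} ∈ L with |w| = 2^p ≥ p.
Write w = xyz as guaranteed by the lemma, with |xy| ≤ p and y is nonempty.
Then y = a^k for some k with 1 ≤ k ≤ p.
Pump with i = 2: xy^2z = a^{2^p+k}. Since 1 ≤ k ≤ p < 2^p, we have 2^p < 2^p+k < 2^{p+1}, so 2^p+k is not a power of 2. So xy^2z ∉ L.
This contradicts the pumping lemma, so L is not regular.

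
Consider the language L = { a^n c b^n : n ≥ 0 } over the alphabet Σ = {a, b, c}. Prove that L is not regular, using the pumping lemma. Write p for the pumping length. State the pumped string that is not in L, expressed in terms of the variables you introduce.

a^{p+k} c b^p

Toward a contradiction, assume L is regular with pumping length p.
Take w = a^p c b^p ∈ L with |w| = 2p+1 ≥ p.
The pumping lemma gives a decomposition w = xyz where |xy| ≤ p and y is nonempty.
Since the first p symbols of w are all a's and |xy| ≤ p, y lies entirely in the leading a-block: y = a^k for some k with 1 ≤ k ≤ p.
Pump with i = 2: xy^2z = a^{p+k} c b^p, which would require p+k = p. But k ≥ 1, so xy^2z ∉ L.
This contradicts the pumping lemma, so L is not regular.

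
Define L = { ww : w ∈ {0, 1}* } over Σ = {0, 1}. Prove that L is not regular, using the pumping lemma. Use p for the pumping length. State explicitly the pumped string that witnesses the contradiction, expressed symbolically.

0^{p+k} 1^p 0^p 1^p

Suppose for contradiction that L is regular, and let p be the pumping length.
Take w = 0^p 1^p 0^p 1^p = uu where u = 0^p1^p; then w ∈ L and |w| = 4p ≥ p.
Write w = xyz as guaranteed by the lemma, with |xy| ≤ p and y is nonempty.
The first p characters of w are 0's, so xy (and hence y) consists only of 0's. Write y = 0^k, 1 ≤ k ≤ p.
Pump with i = 2: xy^2z = 0^{p+k} 1^p 0^p 1^p, of length 4p+k. Suppose this equals vv. The string starts with 0 and ends with 1, so v does too; thus the boundary between the two copies of v is a 1→0 transition. There is exactly one such transition, at position 2p+k, so |v| = 2p+k and |vv| = 4p+2k ≠ 4p+k since k ≥ 1. So xy^2z ∉ L.
This is a contradiction; hence L is not regular.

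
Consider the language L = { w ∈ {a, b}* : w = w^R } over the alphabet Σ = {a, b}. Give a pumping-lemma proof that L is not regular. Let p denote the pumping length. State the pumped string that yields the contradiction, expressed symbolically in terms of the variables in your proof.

Assume L is regular. Let p be the pumping length given by the pumping lemma.
Take w = a^p b a^p, a palindrome of length 2p+1 ≥ p.
Write w = xyz as guaranteed by the lemma, with |xy| ≤ p and |y| > 0.
Since the first p symbols of w are all a's and |xy| ≤ p, y lies entirely in the leading a-block: y = a^k for some k with 1 ≤ k ≤ p.
Pump with i = 2: xy^2z = a^{p+k} b a^p. Its reverse is a^p b a^{p+k}, which differs from xy^2z since k ≥ 1. So xy^2z is not a palindrome and xy^2z ∉ L.
Contradiction. Therefore L is not regular.

a^{p+k} b a^p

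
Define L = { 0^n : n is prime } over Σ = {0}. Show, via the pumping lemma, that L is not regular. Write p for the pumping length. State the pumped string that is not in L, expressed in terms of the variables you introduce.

Toward a contradiction, assume L is regular with pumping length p.
Let q be a prime with q ≥ p+2 (infinitely many primes exist), and take w = 0^q ∈ L with |w| = q ≥ p.
Write w = xyz as guaranteed by the lemma, with |xy| ≤ p and y is nonempty.
Then y = 0^k for some k with 1 ≤ k ≤ p.
Since 1 ≤ k ≤ p, |xz| = q-k. Pump with i = q+1: |xy^{q+1}z| = (q-k)+(q+1)k = q+qk = q(1+k), which is composite (both factors ≥ 2). So xy^{q+1}z = 0^{q(1+k)} ∉ L.
Contradiction. Therefore L is not regular.

0^{q(1+k)}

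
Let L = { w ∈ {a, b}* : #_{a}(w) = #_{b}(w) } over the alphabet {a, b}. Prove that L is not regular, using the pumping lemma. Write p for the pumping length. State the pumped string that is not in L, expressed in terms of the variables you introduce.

a^{p+k} b^p

Assume L is regular; let p be its pumping constant.
Choose w = a^p b^p ∈ L with |w| = 2p ≥ p.
Write w = xyz as guaranteed by the lemma, with |xy| ≤ p and |y| > 0.
The first p characters of w are a's, so xy (and hence y) consists only of a's. Write y = a^k, 1 ≤ k ≤ p.
Pump with i = 2: xy^2z = a^{p+k} b^p has p+k occurrences of a but only p of b. Since k ≥ 1 the counts differ, so xy^2z ∉ L.
Contradiction. Therefore L is not regular.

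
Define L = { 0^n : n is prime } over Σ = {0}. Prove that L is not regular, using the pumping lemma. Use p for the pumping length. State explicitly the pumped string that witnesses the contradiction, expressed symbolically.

0^{q(1+k)}

Assume L is regular; let p be its pumping constant.
Let q be a prime with q ≥ p+2 (infinitely many primes exist), and take w = 0^q ∈ L with |w| = q ≥ p.
Write w = xyz as guaranteed by the lemma, with |xy| ≤ p and y is nonempty.
Then y = 0^k for some k with 1 ≤ k ≤ p.
Since 1 ≤ k ≤ p, |xz| = q-k. Pump with i = q+1: |xy^{q+1}z| = (q-k)+(q+1)k = q+qk = q(1+k), which is composite (both factors ≥ 2). So xy^{q+1}z = 0^{q(1+k)} ∉ L.
This is a contradiction; hence L is not regular.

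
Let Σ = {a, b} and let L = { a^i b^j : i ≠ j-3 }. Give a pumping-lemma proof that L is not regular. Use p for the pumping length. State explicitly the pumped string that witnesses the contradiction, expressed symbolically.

a^{p+p!} b^{p+p!+3}

Assume L is regular; let p be its pumping constant.
Choose w = a^p b^{p+p!+3}. Since p ≠ (p+p!+3)-3 = p+p!, w ∈ L; and |w| ≥ p.
The pumping lemma gives a decomposition w = xyz where |xy| ≤ p and |y| > 0.
Because |xy| ≤ p and w begins with p copies of a, we have y = a^k with 1 ≤ k ≤ p.
Since 1 ≤ k ≤ p, k divides p!; set t = 1 + p!/k. Then xy^t z has p + (p!/k)·k = p + p! copies of a. Now the a-count is p+p! and (b-count)-3 = (p+p!+3)-3 = p+p!, so i ≠ j-3 fails. So xy^t z = a^{p+p!} b^{p+p!+3} ∉ L.
This is a contradiction; hence L is not regular.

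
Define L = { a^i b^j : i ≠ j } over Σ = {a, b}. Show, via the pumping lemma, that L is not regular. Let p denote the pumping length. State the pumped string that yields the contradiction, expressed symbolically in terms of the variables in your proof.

a^{p+p!} b^{p+p!}

Toward a contradiction, assume L is regular with pumping length p.
Choose w = a^p b^{p+p!}. Since p ≠ p+p!, w ∈ L; and |w| ≥ p.
The pumping lemma gives a decomposition w = xyz where |xy| ≤ p and |y| ≥ 1.
The first p characters of w are a's, so xy (and hence y) consists only of a's. Write y = a^k, 1 ≤ k ≤ p.
Since 1 ≤ k ≤ p, k divides p!; set t = 1 + p!/k. Then xy^t z has p + (p!/k)·k = p + p! copies of a. Now the a-count equals the b-count, so i ≠ j fails. So xy^t z = a^{p+p!} b^{p+p!} ∉ L.
Contradiction. Therefore L is not regular.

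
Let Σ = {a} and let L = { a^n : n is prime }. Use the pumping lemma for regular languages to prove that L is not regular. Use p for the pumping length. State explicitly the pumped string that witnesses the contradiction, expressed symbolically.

a^{q(1+k)}

Suppose for contradiction that L is regular, and let p be the pumping length.
Let q be a prime with q ≥ p+2 (infinitely many primes exist), and take w = a^q ∈ L with |w| = q ≥ p.
By the pumping lemma, w = xyz with |xy| ≤ p and |y| > 0.
Then y = a^k for some k with 1 ≤ k ≤ p.
Since 1 ≤ k ≤ p, |xz| = q-k. Pump with i = q+1: |xy^{q+1}z| = (q-k)+(q+1)k = q+qk = q(1+k), which is composite (both factors ≥ 2). So xy^{q+1}z = a^{q(1+k)} ∉ L.
This is a contradiction; hence L is not regular.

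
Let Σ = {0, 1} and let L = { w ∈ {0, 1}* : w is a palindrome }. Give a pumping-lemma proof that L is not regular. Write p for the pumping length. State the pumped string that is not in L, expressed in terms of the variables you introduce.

Toward a contradiction, assume L is regular with pumping length p.
Take w = 0^p 1 0^p, a palindrome of length 2p+1 ≥ p.
By the pumping lemma, w = xyz with |xy| ≤ p and |y| ≥ 1.
The first p characters of w are 0's, so xy (and hence y) consists only of 0's. Write y = 0^k, 1 ≤ k ≤ p.
Pump with i = 2: xy^2z = 0^{p+k} 1 0^p. Its reverse is 0^p 1 0^{p+k}, which differs from xy^2z since k ≥ 1. So xy^2z is not a palindrome and xy^2z ∉ L.
Contradiction. Therefore L is not regular.

0^{p+k} 1 0^p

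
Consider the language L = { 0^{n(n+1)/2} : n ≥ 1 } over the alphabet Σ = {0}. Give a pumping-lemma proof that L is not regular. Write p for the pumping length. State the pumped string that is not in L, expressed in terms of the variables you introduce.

Toward a contradiction, assume L is regular with pumping length p.
Take w = 0^{p(p+1)/2} ∈ L with |w| = p(p+1)/2 ≥ p.
By the pumping lemma, w = xyz with |xy| ≤ p and y is nonempty.
Then y = 0^k for some k with 1 ≤ k ≤ p.
Pump with i = 2: xy^2z = 0^{p(p+1)/2+k}. Since 1 ≤ k ≤ p, p(p+1)/2 < p(p+1)/2+k ≤ p(p+1)/2+p < (p+1)(p+2)/2, so p(p+1)/2+k is strictly between consecutive triangular numbers. So xy^2z ∉ L.
Contradiction. Therefore L is not regular.

0^{p(p+1)/2+k}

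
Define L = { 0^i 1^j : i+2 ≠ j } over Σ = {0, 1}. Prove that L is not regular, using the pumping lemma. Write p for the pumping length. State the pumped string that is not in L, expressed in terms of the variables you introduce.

0^{p+p!} 1^{p+p!+2}

Assume L is regular. Let p be the pumping length given by the pumping lemma.
Choose w = 0^p 1^{p+p!+2}. Since p ≠ (p+p!+2)-2 = p+p!, w ∈ L; and |w| ≥ p.
By the pumping lemma, w = xyz with |xy| ≤ p and |y| > 0.
Because |xy| ≤ p and w begins with p copies of 0, we have y = 0^k with 1 ≤ k ≤ p.
Since 1 ≤ k ≤ p, k divides p!; set t = 1 + p!/k. Then xy^t z has p + (p!/k)·k = p + p! copies of 0. Now the 0-count is p+p! and (1-count)-2 = (p+p!+2)-2 = p+p!, so i+2 ≠ j fails. So xy^t z = 0^{p+p!} 1^{p+p!+2} ∉ L.
This is a contradiction; hence L is not regular.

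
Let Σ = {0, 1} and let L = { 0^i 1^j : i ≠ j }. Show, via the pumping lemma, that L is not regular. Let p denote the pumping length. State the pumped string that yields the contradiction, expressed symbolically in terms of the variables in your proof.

Toward a contradiction, assume L is regular with pumping length p.
Choose w = 0^p 1^{p+p!}. Since p ≠ p+p!, w ∈ L; and |w| ≥ p.
The pumping lemma gives a decomposition w = xyz where |xy| ≤ p and y is nonempty.
Since the first p symbols of w are all 0's and |xy| ≤ p, y lies entirely in the leading 0-block: y = 0^k for some k with 1 ≤ k ≤ p.
Since 1 ≤ k ≤ p, k divides p!; set t = 1 + p!/k. Then xy^t z has p + (p!/k)·k = p + p! copies of 0. Now the 0-count equals the 1-count, so i ≠ j fails. So xy^t z = 0^{p+p!} 1^{p+p!} ∉ L.
This is a contradiction; hence L is not regular.

0^{p+p!} 1^{p+p!}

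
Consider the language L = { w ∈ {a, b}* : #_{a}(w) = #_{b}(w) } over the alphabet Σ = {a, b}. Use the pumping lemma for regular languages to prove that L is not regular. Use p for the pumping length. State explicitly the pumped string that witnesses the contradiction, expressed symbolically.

a^{p+k} b^p

Toward a contradiction, assume L is regular with pumping length p.
Choose w = a^p b^p ∈ L with |w| = 2p ≥ p.
By the pumping lemma, w = xyz with |xy| ≤ p and |y| ≥ 1.
Because |xy| ≤ p and w begins with p copies of a, we have y = a^k with 1 ≤ k ≤ p.
Pump with i = 2: xy^2z = a^{p+k} b^p has p+k occurrences of a but only p of b. Since k ≥ 1 the counts differ, so xy^2z ∉ L.
Contradiction. Therefore L is not regular.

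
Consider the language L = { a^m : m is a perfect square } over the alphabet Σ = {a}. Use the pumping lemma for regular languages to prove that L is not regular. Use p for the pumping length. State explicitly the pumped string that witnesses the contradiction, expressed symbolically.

Toward a contradiction, assume L is regular with pumping length p.
Take w = a^{p²} ∈ L with |w| = p² ≥ p.
The pumping lemma gives a decomposition w = xyz where |xy| ≤ p and |y| > 0.
Then y = a^k for some k with 1 ≤ k ≤ p.
Pump with i = 2: xy^2z = a^{p²+k}. Since 1 ≤ k ≤ p, p² < p²+k ≤ p²+p < (p+1)², so p²+k lies strictly between consecutive squares and is not a perfect square. So xy^2z ∉ L.
This is a contradiction; hence L is not regular.

a^{p²+k}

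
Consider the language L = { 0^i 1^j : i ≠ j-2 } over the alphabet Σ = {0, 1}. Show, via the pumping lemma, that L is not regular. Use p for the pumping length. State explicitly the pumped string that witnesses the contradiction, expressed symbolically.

Assume L is regular; let p be its pumping constant.
Choose w = 0^p 1^{p+p!+2}. Since p ≠ (p+p!+2)-2 = p+p!, w ∈ L; and |w| ≥ p.
By the pumping lemma, w = xyz with |xy| ≤ p and |y| > 0.
Because |xy| ≤ p and w begins with p copies of 0, we have y = 0^k with 1 ≤ k ≤ p.
Since 1 ≤ k ≤ p, k divides p!; set t = 1 + p!/k. Then xy^t z has p + (p!/k)·k = p + p! copies of 0. Now the 0-count is p+p! and (1-count)-2 = (p+p!+2)-2 = p+p!, so i ≠ j-2 fails. So xy^t z = 0^{p+p!} 1^{p+p!+2} ∉ L.
Contradiction. Therefore L is not regular.

0^{p+p!} 1^{p+p!+2}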